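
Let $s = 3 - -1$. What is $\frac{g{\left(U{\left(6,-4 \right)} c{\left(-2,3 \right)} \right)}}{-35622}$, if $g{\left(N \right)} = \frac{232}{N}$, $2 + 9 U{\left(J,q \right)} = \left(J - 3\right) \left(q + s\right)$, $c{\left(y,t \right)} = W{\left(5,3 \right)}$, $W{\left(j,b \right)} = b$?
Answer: $\frac{58}{5937} \approx 0.0097692$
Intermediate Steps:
$c{\left(y,t \right)} = 3$
$s = 4$ ($s = 3 + 1 = 4$)
$U{\left(J,q \right)} = - \frac{2}{9} + \frac{\left(-3 + J\right) \left(4 + q\right)}{9}$ ($U{\left(J,q \right)} = - \frac{2}{9} + \frac{\left(J - 3\right) \left(q + 4\right)}{9} = - \frac{2}{9} + \frac{\left(-3 + J\right) \left(4 + q\right)}{9}$)
$\frac{g{\left(U{\left(6,-4 \right)} c{\left(-2,3 \right)} \right)}}{-35622} = \frac{232 \frac{1}{\left(- \frac{14}{9} - - \frac{4}{3} + \frac{4}{9} \cdot 6 + \frac{1}{9} \cdot 6 \left(-4\right)\right) 3}}{-35622} = \frac{232}{\left(- \frac{14}{9} + \frac{4}{3} + \frac{8}{3} - \frac{8}{3}\right) 3} \left(- \frac{1}{35622}\right) = \frac{232}{\left(- \frac{2}{9}\right) 3} \left(- \frac{1}{35622}\right) = \frac{232}{- \frac{2}{3}} \left(- \frac{1}{35622}\right) = 232 \left(- \frac{3}{2}\right) \left(- \frac{1}{35622}\right) = \left(-348\right) \left(- \frac{1}{35622}\right) = \frac{58}{5937}$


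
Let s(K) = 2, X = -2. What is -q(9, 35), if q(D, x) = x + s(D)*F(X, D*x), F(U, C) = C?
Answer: -665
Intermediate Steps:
q(D, x) = x + 2*D*x (q(D, x) = x + 2*(D*x) = x + 2*D*x)
-q(9, 35) = -35*(1 + 2*9) = -35*(1 + 18) = -35*19 = -1*665 = -665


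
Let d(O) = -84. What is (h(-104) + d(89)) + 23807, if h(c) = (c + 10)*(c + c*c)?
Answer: -983205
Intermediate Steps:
h(c) = (10 + c)*(c + c**2)
(h(-104) + d(89)) + 23807 = (-104*(10 + (-104)**2 + 11*(-104)) - 84) + 23807 = (-104*(10 + 10816 - 1144) - 84) + 23807 = (-104*9682 - 84) + 23807 = (-1006928 - 84) + 23807 = -1007012 + 23807 = -983205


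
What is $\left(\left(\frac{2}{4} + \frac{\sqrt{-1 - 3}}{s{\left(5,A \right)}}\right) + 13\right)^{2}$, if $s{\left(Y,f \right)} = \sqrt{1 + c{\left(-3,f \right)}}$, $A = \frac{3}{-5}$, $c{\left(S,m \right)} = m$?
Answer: $\frac{689}{4} + 27 i \sqrt{10} \approx 172.25 + 85.381 i$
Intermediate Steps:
$A = - \frac{3}{5}$ ($A = 3 \left(- \frac{1}{5}\right) = - \frac{3}{5} \approx -0.6$)
$s{\left(Y,f \right)} = \sqrt{1 + f}$
$\left(\left(\frac{2}{4} + \frac{\sqrt{-1 - 3}}{s{\left(5,A \right)}}\right) + 13\right)^{2} = \left(\left(\frac{2}{4} + \frac{\sqrt{-1 - 3}}{\sqrt{1 - \frac{3}{5}}}\right) + 13\right)^{2} = \left(\left(2 \cdot \frac{1}{4} + \frac{\sqrt{-4}}{\sqrt{\frac{2}{5}}}\right) + 13\right)^{2} = \left(\left(\frac{1}{2} + \frac{2 i}{\frac{1}{5} \sqrt{10}}\right) + 13\right)^{2} = \left(\left(\frac{1}{2} + 2 i \frac{\sqrt{10}}{2}\right) + 13\right)^{2} = \left(\left(\frac{1}{2} + i \sqrt{10}\right) + 13\right)^{2} = \left(\frac{27}{2} + i \sqrt{10}\right)^{2}$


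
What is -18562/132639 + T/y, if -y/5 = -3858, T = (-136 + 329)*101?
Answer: 247496783/284289590 ≈ 0.87058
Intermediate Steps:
T = 19493 (T = 193*101 = 19493)
y = 19290 (y = -5*(-3858) = 19290)
-18562/132639 + T/y = -18562/132639 + 19493/19290 = 247496783/284289590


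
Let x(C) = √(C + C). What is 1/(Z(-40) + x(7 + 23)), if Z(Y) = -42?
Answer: -7/284 - √15/852 ≈ -0.029194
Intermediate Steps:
x(C) = √2*√C (x(C) = √(2*C) = √2*√C)
1/(Z(-40) + x(7 + 23)) = 1/(-42 + √2*√(7 + 23)) = 1/(-42 + √2*√30) = 1/(-42 + 2*√15)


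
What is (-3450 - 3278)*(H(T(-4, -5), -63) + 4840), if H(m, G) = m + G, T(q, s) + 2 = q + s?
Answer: -32065648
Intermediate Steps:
T(q, s) = -2 + q + s (T(q, s) = -2 + (q + s) = -2 + q + s)
H(m, G) = G + m
(-3450 - 3278)*(H(T(-4, -5), -63) + 4840) = (-3450 - 3278)*((-63 + (-2 - 4 - 5)) + 4840) = -6728*((-63 - 11) + 4840) = -6728*(-74 + 4840) = -6728*4766 = -32065648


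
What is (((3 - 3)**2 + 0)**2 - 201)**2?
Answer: 40401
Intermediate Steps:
(((3 - 3)**2 + 0)**2 - 201)**2 = ((0**2 + 0)**2 - 201)**2 = ((0 + 0)**2 - 201)**2 = (0**2 - 201)**2 = (0 - 201)**2 = (-201)**2 = 40401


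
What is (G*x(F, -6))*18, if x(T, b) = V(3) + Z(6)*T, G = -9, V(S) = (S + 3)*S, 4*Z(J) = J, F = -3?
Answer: -2187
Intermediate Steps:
Z(J) = J/4
V(S) = S*(3 + S) (V(S) = (3 + S)*S = S*(3 + S))
x(T, b) = 18 + 3*T/2 (x(T, b) = 3*(3 + 3) + ((¼)*6)*T = 3*6 + 3*T/2 = 18 + 3*T/2)
(G*x(F, -6))*18 = -9*(18 + (3/2)*(-3))*18 = -9*(18 - 9/2)*18 = -9*27/2*18 = -243/2*18 = -2187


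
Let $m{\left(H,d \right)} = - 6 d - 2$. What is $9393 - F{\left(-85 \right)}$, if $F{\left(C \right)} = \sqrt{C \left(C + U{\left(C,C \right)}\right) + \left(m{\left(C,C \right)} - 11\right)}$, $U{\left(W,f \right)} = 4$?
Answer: $9393 - \sqrt{7382} \approx 9307.1$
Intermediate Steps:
$m{\left(H,d \right)} = -2 - 6 d$
$F{\left(C \right)} = \sqrt{-13 - 6 C + C \left(4 + C\right)}$ ($F{\left(C \right)} = \sqrt{C \left(C + 4\right) - \left(13 + 6 C\right)} = \sqrt{C \left(4 + C\right) - \left(13 + 6 C\right)} = \sqrt{-13 - 6 C + C \left(4 + C\right)}$)
$9393 - F{\left(-85 \right)} = 9393 - \sqrt{-13 + \left(-85\right)^{2} - -170} = 9393 - \sqrt{-13 + 7225 + 170} = 9393 - \sqrt{7382}$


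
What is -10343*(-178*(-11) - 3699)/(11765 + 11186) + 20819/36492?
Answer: 657595209065/837527892 ≈ 785.16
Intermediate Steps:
-10343*(-178*(-11) - 3699)/(11765 + 11186) + 20819/36492 = -10343/(22951/(1958 - 3699)) + 20819*(1/36492) = -10343/(22951/(-1741)) + 20819/36492 = -10343/(22951*(-1/1741)) + 20819/36492 = -10343/(-22951/1741) + 20819/36492 = -10343*(-1741/22951) + 20819/36492 = 18007163/22951 + 20819/36492 = 657595209065/837527892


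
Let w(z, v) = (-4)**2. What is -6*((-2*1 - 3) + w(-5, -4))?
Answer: -66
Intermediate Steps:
w(z, v) = 16
-6*((-2*1 - 3) + w(-5, -4)) = -6*((-2*1 - 3) + 16) = -6*((-2 - 3) + 16) = -6*(-5 + 16) = -6*11 = -66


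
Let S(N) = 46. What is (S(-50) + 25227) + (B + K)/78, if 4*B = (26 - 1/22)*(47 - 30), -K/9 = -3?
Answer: 173485955/6864 ≈ 25275.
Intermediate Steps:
K = 27 (K = -9*(-3) = 27)
B = 9707/88 (B = ((26 - 1/22)*(47 - 30))/4 = ((26 - 1*1/22)*17)/4 = ((26 - 1/22)*17)/4 = ((571/22)*17)/4 = (¼)*(9707/22) = 9707/88 ≈ 110.31)
(S(-50) + 25227) + (B + K)/78 = (46 + 25227) + (9707/88 + 27)/78 = 25273 + (1/78)*(12083/88) = 25273 + 12083/6864 = 173485955/6864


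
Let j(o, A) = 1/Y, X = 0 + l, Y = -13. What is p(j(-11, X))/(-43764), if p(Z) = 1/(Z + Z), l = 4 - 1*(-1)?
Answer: 13/87528 ≈ 0.00014852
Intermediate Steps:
l = 5 (l = 4 + 1 = 5)
X = 5 (X = 0 + 5 = 5)
j(o, A) = -1/13 (j(o, A) = 1/(-13) = -1/13)
p(Z) = 1/(2*Z)
p(j(-11, X))/(-43764) = (1/(2*(-1/13)))/(-43764) = ((½)*(-13))*(-1/43764) = -13/2*(-1/43764) = 13/87528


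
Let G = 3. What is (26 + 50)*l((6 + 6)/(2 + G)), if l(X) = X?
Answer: 912/5 ≈ 182.40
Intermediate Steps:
(26 + 50)*l((6 + 6)/(2 + G)) = (26 + 50)*((6 + 6)/(2 + 3)) = 76*(12/5) = 912/5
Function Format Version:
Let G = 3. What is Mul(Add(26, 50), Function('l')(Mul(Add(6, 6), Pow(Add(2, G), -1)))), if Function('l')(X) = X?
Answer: Rational(912, 5) ≈ 182.40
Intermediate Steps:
Mul(Add(26, 50), Function('l')(Mul(Add(6, 6), Pow(Add(2, G), -1)))) = Mul(Add(26, 50), Mul(Add(6, 6), Pow(Add(2, 3), -1))) = Mul(76, Mul(12, Pow(5, -1))) = Mul(76, Mul(12, Rational(1, 5))) = Mul(76, Rational(12, 5)) = Rational(912, 5)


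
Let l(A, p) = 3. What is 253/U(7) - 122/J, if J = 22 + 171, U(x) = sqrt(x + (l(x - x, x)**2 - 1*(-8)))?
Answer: -122/193 + 253*sqrt(6)/12 ≈ 51.011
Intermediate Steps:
U(x) = sqrt(17 + x) (U(x) = sqrt(x + (3**2 - 1*(-8))) = sqrt(x + (9 + 8)) = sqrt(x + 17) = sqrt(17 + x))
J = 193
253/U(7) - 122/J = 253/(sqrt(17 + 7)) - 122/193 = 253/(sqrt(24)) - 122*1/193 = 253/((2*sqrt(6))) - 122/193 = 253*(sqrt(6)/12) - 122/193 = 253*sqrt(6)/12 - 122/193 = -122/193 + 253*sqrt(6)/12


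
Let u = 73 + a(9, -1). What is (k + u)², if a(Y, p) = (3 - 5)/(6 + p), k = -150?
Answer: 149769/25 ≈ 5990.8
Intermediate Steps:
a(Y, p) = -2/(6 + p)
u = 363/5 (u = 73 - 2/(6 - 1) = 73 - 2/5 = 73 - 2*⅕ = 73 - ⅖ = 363/5 ≈ 72.600)
(k + u)² = (-150 + 363/5)² = (-387/5)² = 149769/25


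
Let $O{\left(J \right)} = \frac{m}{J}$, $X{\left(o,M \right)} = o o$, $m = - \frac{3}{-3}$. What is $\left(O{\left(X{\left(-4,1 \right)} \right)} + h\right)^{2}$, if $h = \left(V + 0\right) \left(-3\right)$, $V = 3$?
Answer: $\frac{20449}{256} \approx 79.879$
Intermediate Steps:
$m = 1$ ($m = \left(-3\right) \left(- \frac{1}{3}\right) = 1$)
$X{\left(o,M \right)} = o^{2}$
$O{\left(J \right)} = \frac{1}{J}$ ($O{\left(J \right)} = 1 \frac{1}{J} = \frac{1}{J}$)
$h = -9$ ($h = \left(3 + 0\right) \left(-3\right) = 3 \left(-3\right) = -9$)
$\left(O{\left(X{\left(-4,1 \right)} \right)} + h\right)^{2} = \left(\frac{1}{\left(-4\right)^{2}} - 9\right)^{2} = \left(\frac{1}{16} - 9\right)^{2} = \left(- \frac{143}{16}\right)^{2} = \frac{20449}{256}$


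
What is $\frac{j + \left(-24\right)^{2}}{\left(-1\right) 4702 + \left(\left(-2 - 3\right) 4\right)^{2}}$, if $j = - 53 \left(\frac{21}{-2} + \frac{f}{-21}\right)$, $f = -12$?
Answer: $- \frac{15431}{60228} \approx -0.25621$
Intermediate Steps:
$j = \frac{7367}{14}$ ($j = - 53 \left(\frac{21}{-2} - \frac{12}{-21}\right) = - 53 \left(21 \left(- \frac{1}{2}\right) - - \frac{4}{7}\right) = - 53 \left(- \frac{21}{2} + \frac{4}{7}\right) = \left(-53\right) \left(- \frac{139}{14}\right) = \frac{7367}{14} \approx 526.21$)
$\frac{j + \left(-24\right)^{2}}{\left(-1\right) 4702 + \left(\left(-2 - 3\right) 4\right)^{2}} = \frac{\frac{7367}{14} + \left(-24\right)^{2}}{\left(-1\right) 4702 + \left(\left(-2 - 3\right) 4\right)^{2}} = \frac{\frac{7367}{14} + 576}{-4702 + \left(\left(-5\right) 4\right)^{2}} = \frac{15431}{14 \left(-4702 + \left(-20\right)^{2}\right)} = \frac{15431}{14 \left(-4702 + 400\right)} = \frac{15431}{14 \left(-4302\right)} = \frac{15431}{14} \left(- \frac{1}{4302}\right) = - \frac{15431}{60228}$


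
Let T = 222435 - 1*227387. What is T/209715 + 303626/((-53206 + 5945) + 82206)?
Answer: 2540075158/293139627 ≈ 8.6651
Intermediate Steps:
T = -4952 (T = 222435 - 227387 = -4952)
T/209715 + 303626/((-53206 + 5945) + 82206) = -4952/209715 + 303626/((-53206 + 5945) + 82206) = -4952*1/209715 + 303626/(-47261 + 82206) = -4952/209715 + 303626/34945 = 2540075158/293139627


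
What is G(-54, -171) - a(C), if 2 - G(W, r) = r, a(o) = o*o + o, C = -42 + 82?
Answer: -1467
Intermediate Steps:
C = 40
a(o) = o + o**2 (a(o) = o**2 + o = o + o**2)
G(W, r) = 2 - r
G(-54, -171) - a(C) = (2 - 1*(-171)) - 40*(1 + 40) = (2 + 171) - 40*41 = 173 - 1*1640 = 173 - 1640 = -1467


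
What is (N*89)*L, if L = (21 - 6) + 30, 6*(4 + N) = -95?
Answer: -158865/2 ≈ -79433.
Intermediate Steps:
N = -119/6 (N = -4 + (⅙)*(-95) = -4 - 95/6 = -119/6 ≈ -19.833)
L = 45 (L = 15 + 30 = 45)
(N*89)*L = -119/6*89*45 = -10591/6*45 = -158865/2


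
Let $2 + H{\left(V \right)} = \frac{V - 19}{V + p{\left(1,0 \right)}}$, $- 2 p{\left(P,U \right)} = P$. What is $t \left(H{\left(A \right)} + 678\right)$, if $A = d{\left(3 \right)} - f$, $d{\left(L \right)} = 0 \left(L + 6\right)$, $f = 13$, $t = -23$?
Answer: $- \frac{421268}{27} \approx -15603.0$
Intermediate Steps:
$p{\left(P,U \right)} = - \frac{P}{2}$
$d{\left(L \right)} = 0$ ($d{\left(L \right)} = 0 \left(6 + L\right) = 0$)
$A = -13$ ($A = 0 - 13 = -13$)
$H{\left(V \right)} = -2 + \frac{-19 + V}{- \frac{1}{2} + V}$ ($H{\left(V \right)} = -2 + \frac{V - 19}{V - \frac{1}{2}} = -2 + \frac{-19 + V}{V - \frac{1}{2}} = -2 + \frac{-19 + V}{- \frac{1}{2} + V}$)
$t \left(H{\left(A \right)} + 678\right) = - 23 \left(\frac{2 \left(-18 - -13\right)}{-1 + 2 \left(-13\right)} + 678\right) = - 23 \left(\frac{2 \left(-18 + 13\right)}{-1 - 26} + 678\right) = - 23 \left(2 \frac{1}{-27} \left(-5\right) + 678\right) = - 23 \left(2 \left(- \frac{1}{27}\right) \left(-5\right) + 678\right) = - 23 \left(\frac{10}{27} + 678\right) = \left(-23\right) \frac{18316}{27} = - \frac{421268}{27}$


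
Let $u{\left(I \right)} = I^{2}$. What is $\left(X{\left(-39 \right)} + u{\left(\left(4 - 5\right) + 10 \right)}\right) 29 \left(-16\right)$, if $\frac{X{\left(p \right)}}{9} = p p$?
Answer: $-6389280$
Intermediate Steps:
$X{\left(p \right)} = 9 p^{2}$ ($X{\left(p \right)} = 9 p p = 9 p^{2}$)
$\left(X{\left(-39 \right)} + u{\left(\left(4 - 5\right) + 10 \right)}\right) 29 \left(-16\right) = \left(9 \left(-39\right)^{2} + \left(\left(4 - 5\right) + 10\right)^{2}\right) 29 \left(-16\right) = \left(9 \cdot 1521 + \left(-1 + 10\right)^{2}\right) \left(-464\right) = \left(13689 + 9^{2}\right) \left(-464\right) = \left(13689 + 81\right) \left(-464\right) = 13770 \left(-464\right) = -6389280$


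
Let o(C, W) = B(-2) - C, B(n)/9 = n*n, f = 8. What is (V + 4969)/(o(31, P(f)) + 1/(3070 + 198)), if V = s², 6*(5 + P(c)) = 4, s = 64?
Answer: 29624420/16341 ≈ 1812.9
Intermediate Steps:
B(n) = 9*n² (B(n) = 9*(n*n) = 9*n²)
P(c) = -13/3 (P(c) = -5 + (⅙)*4 = -5 + ⅔ = -13/3)
o(C, W) = 36 - C (o(C, W) = 9*(-2)² - C = 9*4 - C = 36 - C)
V = 4096 (V = 64² = 4096)
(V + 4969)/(o(31, P(f)) + 1/(3070 + 198)) = (4096 + 4969)/((36 - 1*31) + 1/(3070 + 198)) = 9065/((36 - 31) + 1/3268) = 9065/(5 + 1/3268) = 9065/(16341/3268) = 9065*(3268/16341) = 29624420/16341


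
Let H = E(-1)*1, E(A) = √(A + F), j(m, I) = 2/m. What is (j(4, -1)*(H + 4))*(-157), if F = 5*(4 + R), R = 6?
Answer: -1727/2 ≈ -863.50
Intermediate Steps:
F = 50 (F = 5*(4 + 6) = 5*10 = 50)
E(A) = √(50 + A) (E(A) = √(A + 50) = √(50 + A))
H = 7 (H = √(50 - 1)*1 = √49*1 = 7*1 = 7)
(j(4, -1)*(H + 4))*(-157) = ((2/4)*(7 + 4))*(-157) = ((2*(¼))*11)*(-157) = ((½)*11)*(-157) = (11/2)*(-157) = -1727/2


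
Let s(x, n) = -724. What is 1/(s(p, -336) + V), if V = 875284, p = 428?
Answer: 1/874560 ≈ 1.1434e-6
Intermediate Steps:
1/(s(p, -336) + V) = 1/(-724 + 875284) = 1/874560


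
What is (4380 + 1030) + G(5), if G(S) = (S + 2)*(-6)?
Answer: 5368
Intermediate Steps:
G(S) = -12 - 6*S (G(S) = (2 + S)*(-6) = -12 - 6*S)
(4380 + 1030) + G(5) = (4380 + 1030) + (-12 - 6*5) = 5410 + (-12 - 30) = 5410 - 42 = 5368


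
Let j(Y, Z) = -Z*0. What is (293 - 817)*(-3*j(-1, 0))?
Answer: 0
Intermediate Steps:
j(Y, Z) = 0
(293 - 817)*(-3*j(-1, 0)) = (293 - 817)*(-3*0) = -524*0 = 0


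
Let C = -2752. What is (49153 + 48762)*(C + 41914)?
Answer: 3834547230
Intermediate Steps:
(49153 + 48762)*(C + 41914) = (49153 + 48762)*(-2752 + 41914) = 97915*39162 = 3834547230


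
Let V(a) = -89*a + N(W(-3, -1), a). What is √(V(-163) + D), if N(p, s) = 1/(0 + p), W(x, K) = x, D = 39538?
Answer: √486402/3 ≈ 232.48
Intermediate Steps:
N(p, s) = 1/p
V(a) = -⅓ - 89*a (V(a) = -89*a + 1/(-3) = -89*a - ⅓ = -⅓ - 89*a)
√(V(-163) + D) = √((-⅓ - 89*(-163)) + 39538) = √((-⅓ + 14507) + 39538) = √(43520/3 + 39538) = √(162134/3) = √486402/3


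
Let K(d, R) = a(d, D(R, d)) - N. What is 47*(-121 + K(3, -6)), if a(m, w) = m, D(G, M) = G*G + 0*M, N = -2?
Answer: -5452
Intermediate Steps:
D(G, M) = G² (D(G, M) = G² + 0 = G²)
K(d, R) = 2 + d (K(d, R) = d - 1*(-2) = d + 2 = 2 + d)
47*(-121 + K(3, -6)) = 47*(-121 + (2 + 3)) = 47*(-121 + 5) = 47*(-116) = -5452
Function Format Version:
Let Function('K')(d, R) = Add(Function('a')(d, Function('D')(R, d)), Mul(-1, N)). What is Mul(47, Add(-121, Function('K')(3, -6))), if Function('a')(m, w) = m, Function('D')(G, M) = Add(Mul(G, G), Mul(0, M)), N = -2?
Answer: -5452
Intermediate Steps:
Function('D')(G, M) = Pow(G, 2) (Function('D')(G, M) = Add(Pow(G, 2), 0) = Pow(G, 2))
Function('K')(d, R) = Add(2, d) (Function('K')(d, R) = Add(d, Mul(-1, -2)) = Add(d, 2) = Add(2, d))
Mul(47, Add(-121, Function('K')(3, -6))) = Mul(47, Add(-121, Add(2, 3))) = Mul(47, Add(-121, 5)) = Mul(47, -116) = -5452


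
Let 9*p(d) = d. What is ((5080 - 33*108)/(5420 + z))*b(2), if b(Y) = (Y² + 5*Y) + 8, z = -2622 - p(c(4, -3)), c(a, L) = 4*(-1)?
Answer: 150084/12593 ≈ 11.918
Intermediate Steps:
c(a, L) = -4
p(d) = d/9
z = -23594/9 (z = -2622 - (-4)/9 = -2622 - 1*(-4/9) = -2622 + 4/9 = -23594/9 ≈ -2621.6)
b(Y) = 8 + Y² + 5*Y
((5080 - 33*108)/(5420 + z))*b(2) = ((5080 - 33*108)/(5420 - 23594/9))*(8 + 2² + 5*2) = ((5080 - 3564)/(25186/9))*(8 + 4 + 10) = (1516*(9/25186))*22 = (6822/12593)*22 = 150084/12593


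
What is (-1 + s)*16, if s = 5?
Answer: 64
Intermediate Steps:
(-1 + s)*16 = (-1 + 5)*16 = 4*16 = 64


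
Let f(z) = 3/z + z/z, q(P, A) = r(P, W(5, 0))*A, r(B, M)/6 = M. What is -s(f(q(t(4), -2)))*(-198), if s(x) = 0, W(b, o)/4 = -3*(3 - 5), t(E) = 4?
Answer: 0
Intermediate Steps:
W(b, o) = 24 (W(b, o) = 4*(-3*(3 - 5)) = 4*(-3*(-2)) = 4*6 = 24)
r(B, M) = 6*M
q(P, A) = 144*A (q(P, A) = (6*24)*A = 144*A)
f(z) = 1 + 3/z (f(z) = 3/z + 1 = 1 + 3/z)
-s(f(q(t(4), -2)))*(-198) = -0*(-198) = -1*0 = 0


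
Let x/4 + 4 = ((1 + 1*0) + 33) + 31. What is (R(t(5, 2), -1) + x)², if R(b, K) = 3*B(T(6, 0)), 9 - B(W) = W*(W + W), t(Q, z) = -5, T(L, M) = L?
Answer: 3025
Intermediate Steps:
B(W) = 9 - 2*W² (B(W) = 9 - W*(W + W) = 9 - W*2*W = 9 - 2*W²)
R(b, K) = -189 (R(b, K) = 3*(9 - 2*6²) = 3*(9 - 2*36) = 3*(9 - 72) = 3*(-63) = -189)
x = 244 (x = -16 + 4*(((1 + 1*0) + 33) + 31) = -16 + 4*(((1 + 0) + 33) + 31) = -16 + 4*((1 + 33) + 31) = -16 + 4*(34 + 31) = -16 + 4*65 = -16 + 260 = 244)
(R(t(5, 2), -1) + x)² = (-189 + 244)² = 55² = 3025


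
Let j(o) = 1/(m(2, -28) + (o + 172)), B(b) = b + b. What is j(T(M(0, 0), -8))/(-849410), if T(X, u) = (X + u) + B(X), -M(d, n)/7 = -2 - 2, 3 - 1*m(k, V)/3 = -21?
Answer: -1/271811200 ≈ -3.6790e-9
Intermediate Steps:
m(k, V) = 72 (m(k, V) = 9 - 3*(-21) = 9 + 63 = 72)
M(d, n) = 28 (M(d, n) = -7*(-2 - 2) = -7*(-4) = 28)
B(b) = 2*b
T(X, u) = u + 3*X (T(X, u) = (X + u) + 2*X = u + 3*X)
j(o) = 1/(244 + o) (j(o) = 1/(72 + (o + 172)) = 1/(72 + (172 + o)) = 1/(244 + o))
j(T(M(0, 0), -8))/(-849410) = 1/((244 + (-8 + 3*28))*(-849410)) = -1/849410/(244 + (-8 + 84)) = -1/849410/(244 + 76) = -1/849410/320 = (1/320)*(-1/849410) = -1/271811200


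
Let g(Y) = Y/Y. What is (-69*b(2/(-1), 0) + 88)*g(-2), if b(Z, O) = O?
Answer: 88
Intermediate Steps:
g(Y) = 1
(-69*b(2/(-1), 0) + 88)*g(-2) = (-69*0 + 88)*1 = (0 + 88)*1 = 88*1 = 88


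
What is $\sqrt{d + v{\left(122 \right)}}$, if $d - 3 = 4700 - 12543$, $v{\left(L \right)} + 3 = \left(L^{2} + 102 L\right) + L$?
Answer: $\sqrt{19607} \approx 140.02$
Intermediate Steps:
$v{\left(L \right)} = -3 + L^{2} + 103 L$ ($v{\left(L \right)} = -3 + \left(\left(L^{2} + 102 L\right) + L\right) = -3 + \left(L^{2} + 103 L\right) = -3 + L^{2} + 103 L$)
$d = -7840$ ($d = 3 + \left(4700 - 12543\right) = 3 - 7843 = -7840$)
$\sqrt{d + v{\left(122 \right)}} = \sqrt{-7840 + \left(-3 + 122^{2} + 103 \cdot 122\right)} = \sqrt{-7840 + \left(-3 + 14884 + 12566\right)} = \sqrt{-7840 + 27447} = \sqrt{19607}$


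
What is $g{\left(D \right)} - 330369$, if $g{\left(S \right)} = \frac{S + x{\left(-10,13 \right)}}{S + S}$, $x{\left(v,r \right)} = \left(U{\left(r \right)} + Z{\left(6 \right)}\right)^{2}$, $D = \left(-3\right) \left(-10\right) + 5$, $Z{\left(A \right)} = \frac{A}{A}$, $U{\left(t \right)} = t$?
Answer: $- \frac{3303657}{10} \approx -3.3037 \cdot 10^{5}$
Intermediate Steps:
$Z{\left(A \right)} = 1$
$D = 35$ ($D = 30 + 5 = 35$)
$x{\left(v,r \right)} = \left(1 + r\right)^{2}$ ($x{\left(v,r \right)} = \left(r + 1\right)^{2} = \left(1 + r\right)^{2}$)
$g{\left(S \right)} = \frac{196 + S}{2 S}$ ($g{\left(S \right)} = \frac{S + \left(1 + 13\right)^{2}}{S + S} = \frac{S + 14^{2}}{2 S} = \left(S + 196\right) \frac{1}{2 S} = \left(196 + S\right) \frac{1}{2 S} = \frac{196 + S}{2 S}$)
$g{\left(D \right)} - 330369 = \frac{196 + 35}{2 \cdot 35} - 330369 = \frac{1}{2} \cdot \frac{1}{35} \cdot 231 - 330369 = \frac{33}{10} - 330369 = - \frac{3303657}{10}$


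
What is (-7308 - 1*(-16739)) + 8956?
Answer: 18387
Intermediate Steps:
(-7308 - 1*(-16739)) + 8956 = (-7308 + 16739) + 8956 = 9431 + 8956 = 18387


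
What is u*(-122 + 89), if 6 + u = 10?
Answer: -132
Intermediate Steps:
u = 4 (u = -6 + 10 = 4)
u*(-122 + 89) = 4*(-122 + 89) = 4*(-33) = -132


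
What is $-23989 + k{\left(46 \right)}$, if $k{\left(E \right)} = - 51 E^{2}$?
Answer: $-131905$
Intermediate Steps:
$-23989 + k{\left(46 \right)} = -23989 - 51 \cdot 46^{2} = -23989 - 107916 = -131905$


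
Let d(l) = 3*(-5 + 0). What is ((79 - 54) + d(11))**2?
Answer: 100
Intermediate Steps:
d(l) = -15 (d(l) = 3*(-5) = -15)
((79 - 54) + d(11))**2 = ((79 - 54) - 15)**2 = (25 - 15)**2 = 10**2 = 100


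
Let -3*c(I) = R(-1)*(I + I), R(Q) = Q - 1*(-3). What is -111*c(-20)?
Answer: -2960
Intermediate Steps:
R(Q) = 3 + Q (R(Q) = Q + 3 = 3 + Q)
c(I) = -4*I/3 (c(I) = -(3 - 1)*(I + I)/3 = -2*2*I/3 = -4*I/3)
-111*c(-20) = -(-148)*(-20) = -111*80/3 = -2960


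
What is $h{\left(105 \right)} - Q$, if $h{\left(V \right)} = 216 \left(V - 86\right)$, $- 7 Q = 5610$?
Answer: $\frac{34338}{7} \approx 4905.4$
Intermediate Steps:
$Q = - \frac{5610}{7}$ ($Q = \left(- \frac{1}{7}\right) 5610 = - \frac{5610}{7} \approx -801.43$)
$h{\left(V \right)} = -18576 + 216 V$ ($h{\left(V \right)} = 216 \left(-86 + V\right) = -18576 + 216 V$)
$h{\left(105 \right)} - Q = \left(-18576 + 216 \cdot 105\right) - - \frac{5610}{7} = \left(-18576 + 22680\right) + \frac{5610}{7} = 4104 + \frac{5610}{7} = \frac{34338}{7}$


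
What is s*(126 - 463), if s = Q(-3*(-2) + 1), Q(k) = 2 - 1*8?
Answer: 2022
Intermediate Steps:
Q(k) = -6 (Q(k) = 2 - 8 = -6)
s = -6
s*(126 - 463) = -6*(126 - 463) = -6*(-337) = 2022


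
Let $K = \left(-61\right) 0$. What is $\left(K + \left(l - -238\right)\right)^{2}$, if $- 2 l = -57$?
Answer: $\frac{284089}{4} \approx 71022.0$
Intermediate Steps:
$l = \frac{57}{2}$ ($l = \left(- \frac{1}{2}\right) \left(-57\right) = \frac{57}{2} \approx 28.5$)
$K = 0$
$\left(K + \left(l - -238\right)\right)^{2} = \left(0 + \left(\frac{57}{2} - -238\right)\right)^{2} = \left(0 + \left(\frac{57}{2} + 238\right)\right)^{2} = \left(0 + \frac{533}{2}\right)^{2} = \left(\frac{533}{2}\right)^{2} = \frac{284089}{4}$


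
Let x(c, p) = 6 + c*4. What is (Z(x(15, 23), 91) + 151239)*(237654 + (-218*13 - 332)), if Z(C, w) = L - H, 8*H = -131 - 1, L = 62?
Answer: 35482137940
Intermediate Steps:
x(c, p) = 6 + 4*c
H = -33/2 (H = (-131 - 1)/8 = (⅛)*(-132) = -33/2 ≈ -16.500)
Z(C, w) = 157/2 (Z(C, w) = 62 - 1*(-33/2) = 62 + 33/2 = 157/2)
(Z(x(15, 23), 91) + 151239)*(237654 + (-218*13 - 332)) = (157/2 + 151239)*(237654 + (-218*13 - 332)) = 302635*(237654 + (-2834 - 332))/2 = 302635*(237654 - 3166)/2 = (302635/2)*234488 = 35482137940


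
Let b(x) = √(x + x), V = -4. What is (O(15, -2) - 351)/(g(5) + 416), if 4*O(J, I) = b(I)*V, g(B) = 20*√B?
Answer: -9126/10691 - 52*I/10691 + 1755*√5/42764 + 5*I*√5/21382 ≈ -0.76185 - 0.004341*I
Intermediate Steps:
b(x) = √2*√x (b(x) = √(2*x) = √2*√x)
O(J, I) = -√2*√I (O(J, I) = ((√2*√I)*(-4))/4 = (-4*√2*√I)/4 = -√2*√I)
(O(15, -2) - 351)/(g(5) + 416) = (-√2*√(-2) - 351)/(20*√5 + 416) = (-√2*I*√2 - 351)/(416 + 20*√5) = (-2*I - 351)/(416 + 20*√5) = (-351 - 2*I)/(416 + 20*√5)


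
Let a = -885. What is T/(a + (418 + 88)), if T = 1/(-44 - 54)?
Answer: 1/37142 ≈ 2.6924e-5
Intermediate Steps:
T = -1/98 (T = 1/(-98) = -1/98 ≈ -0.010204)
T/(a + (418 + 88)) = -1/(98*(-885 + (418 + 88))) = -1/(98*(-885 + 506)) = -1/98/(-379) = -1/98*(-1/379) = 1/37142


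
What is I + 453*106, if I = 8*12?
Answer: 48114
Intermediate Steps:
I = 96
I + 453*106 = 96 + 453*106 = 96 + 48018 = 48114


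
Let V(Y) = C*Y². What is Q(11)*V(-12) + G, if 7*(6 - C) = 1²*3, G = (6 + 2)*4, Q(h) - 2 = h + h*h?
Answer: 752768/7 ≈ 1.0754e+5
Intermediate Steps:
Q(h) = 2 + h + h² (Q(h) = 2 + (h + h*h) = 2 + (h + h²) = 2 + h + h²)
G = 32 (G = 8*4 = 32)
C = 39/7 (C = 6 - 1²*3/7 = 6 - 3/7 = 39/7 ≈ 5.5714)
V(Y) = 39*Y²/7
Q(11)*V(-12) + G = (2 + 11 + 11²)*((39/7)*(-12)²) + 32 = (2 + 11 + 121)*((39/7)*144) + 32 = 134*(5616/7) + 32 = 752544/7 + 32 = 752768/7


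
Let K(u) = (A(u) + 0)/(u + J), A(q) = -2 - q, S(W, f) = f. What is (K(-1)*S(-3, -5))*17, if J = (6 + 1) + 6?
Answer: 85/12 ≈ 7.0833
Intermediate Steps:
J = 13 (J = 7 + 6 = 13)
K(u) = (-2 - u)/(13 + u) (K(u) = ((-2 - u) + 0)/(u + 13) = (-2 - u)/(13 + u))
(K(-1)*S(-3, -5))*17 = (((-2 - 1*(-1))/(13 - 1))*(-5))*17 = (((-2 + 1)/12)*(-5))*17 = (((1/12)*(-1))*(-5))*17 = -1/12*(-5)*17 = (5/12)*17 = 85/12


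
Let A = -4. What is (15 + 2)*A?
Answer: -68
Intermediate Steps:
(15 + 2)*A = (15 + 2)*(-4) = 17*(-4) = -68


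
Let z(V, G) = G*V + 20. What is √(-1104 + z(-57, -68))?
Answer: 2*√698 ≈ 52.839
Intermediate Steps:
z(V, G) = 20 + G*V
√(-1104 + z(-57, -68)) = √(-1104 + (20 - 68*(-57))) = √(-1104 + (20 + 3876)) = √(-1104 + 3896) = √2792 = 2*√698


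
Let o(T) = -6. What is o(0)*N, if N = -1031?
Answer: 6186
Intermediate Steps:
o(0)*N = -6*(-1031) = 6186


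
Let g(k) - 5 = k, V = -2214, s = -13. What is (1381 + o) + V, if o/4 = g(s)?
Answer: -865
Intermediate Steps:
g(k) = 5 + k
o = -32 (o = 4*(5 - 13) = 4*(-8) = -32)
(1381 + o) + V = (1381 - 32) - 2214 = 1349 - 2214 = -865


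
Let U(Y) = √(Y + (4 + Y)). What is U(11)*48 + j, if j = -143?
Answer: -143 + 48*√26 ≈ 101.75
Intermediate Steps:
U(Y) = √(4 + 2*Y)
U(11)*48 + j = √(4 + 2*11)*48 - 143 = √(4 + 22)*48 - 143 = √26*48 - 143 = 48*√26 - 143 = -143 + 48*√26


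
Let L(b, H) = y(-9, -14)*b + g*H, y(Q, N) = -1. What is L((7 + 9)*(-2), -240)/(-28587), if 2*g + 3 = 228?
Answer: 26968/28587 ≈ 0.94337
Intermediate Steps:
g = 225/2 (g = -3/2 + (½)*228 = -3/2 + 114 = 225/2 ≈ 112.50)
L(b, H) = -b + 225*H/2
L((7 + 9)*(-2), -240)/(-28587) = (-(7 + 9)*(-2) + (225/2)*(-240))/(-28587) = (-16*(-2) - 27000)*(-1/28587) = (-1*(-32) - 27000)*(-1/28587) = (32 - 27000)*(-1/28587) = -26968*(-1/28587) = 26968/28587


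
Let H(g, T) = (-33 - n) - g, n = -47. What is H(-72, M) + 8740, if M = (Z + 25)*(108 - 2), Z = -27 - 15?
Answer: 8826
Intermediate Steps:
Z = -42
M = -1802 (M = (-42 + 25)*(108 - 2) = -17*106 = -1802)
H(g, T) = 14 - g (H(g, T) = (-33 - 1*(-47)) - g = (-33 + 47) - g = 14 - g)
H(-72, M) + 8740 = (14 - 1*(-72)) + 8740 = (14 + 72) + 8740 = 86 + 8740 = 8826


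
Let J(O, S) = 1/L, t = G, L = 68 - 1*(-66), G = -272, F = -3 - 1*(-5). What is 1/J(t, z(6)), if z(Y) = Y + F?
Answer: 134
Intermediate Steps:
F = 2 (F = -3 + 5 = 2)
z(Y) = 2 + Y (z(Y) = Y + 2 = 2 + Y)
L = 134 (L = 68 + 66 = 134)
t = -272
J(O, S) = 1/134
1/J(t, z(6)) = 1/(1/134) = 134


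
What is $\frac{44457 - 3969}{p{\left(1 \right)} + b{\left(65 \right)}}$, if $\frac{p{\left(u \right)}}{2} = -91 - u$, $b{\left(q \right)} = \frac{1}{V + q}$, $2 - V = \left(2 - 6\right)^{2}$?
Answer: $- \frac{2064888}{9383} \approx -220.07$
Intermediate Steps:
$V = -14$ ($V = 2 - \left(2 - 6\right)^{2} = 2 - \left(-4\right)^{2} = 2 - 16 = -14$)
$b{\left(q \right)} = \frac{1}{-14 + q}$
$p{\left(u \right)} = -182 - 2 u$ ($p{\left(u \right)} = 2 \left(-91 - u\right) = -182 - 2 u$)
$\frac{44457 - 3969}{p{\left(1 \right)} + b{\left(65 \right)}} = \frac{44457 - 3969}{\left(-182 - 2\right) + \frac{1}{-14 + 65}} = \frac{40488}{\left(-182 - 2\right) + \frac{1}{51}} = \frac{40488}{-184 + \frac{1}{51}} = \frac{40488}{- \frac{9383}{51}} = 40488 \left(- \frac{51}{9383}\right) = - \frac{2064888}{9383}$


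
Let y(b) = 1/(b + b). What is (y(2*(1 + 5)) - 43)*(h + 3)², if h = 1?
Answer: -2062/3 ≈ -687.33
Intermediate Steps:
y(b) = 1/(2*b)
(y(2*(1 + 5)) - 43)*(h + 3)² = (1/(2*((2*(1 + 5)))) - 43)*(1 + 3)² = (1/(2*((2*6))) - 43)*4² = ((½)/12 - 43)*16 = ((½)*(1/12) - 43)*16 = (1/24 - 43)*16 = -1031/24*16 = -2062/3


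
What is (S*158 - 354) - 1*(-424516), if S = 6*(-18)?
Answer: 407098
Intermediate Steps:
S = -108
(S*158 - 354) - 1*(-424516) = (-108*158 - 354) - 1*(-424516) = (-17064 - 354) + 424516 = -17418 + 424516 = 407098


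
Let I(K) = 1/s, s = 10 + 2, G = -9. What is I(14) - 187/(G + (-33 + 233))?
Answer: -2053/2292 ≈ -0.89572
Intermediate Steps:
s = 12
I(K) = 1/12
I(14) - 187/(G + (-33 + 233)) = 1/12 - 187/(-9 + (-33 + 233)) = 1/12 - 187/(-9 + 200) = 1/12 - 187/191 = -2053/2292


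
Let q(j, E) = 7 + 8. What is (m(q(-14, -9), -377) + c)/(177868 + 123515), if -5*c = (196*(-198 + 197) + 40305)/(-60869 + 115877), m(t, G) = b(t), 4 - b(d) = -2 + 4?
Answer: 509971/82892380320 ≈ 6.1522e-6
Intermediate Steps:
q(j, E) = 15
b(d) = 2 (b(d) = 4 - (-2 + 4) = 4 - 1*2 = 4 - 2 = 2)
m(t, G) = 2
c = -40109/275040 (c = -(196*(-198 + 197) + 40305)/(5*(-60869 + 115877)) = -(196*(-1) + 40305)/(5*55008) = -(-196 + 40305)/(5*55008) = -40109/(5*55008) = -1/5*40109/55008 = -40109/275040 ≈ -0.14583)
(m(q(-14, -9), -377) + c)/(177868 + 123515) = (2 - 40109/275040)/(177868 + 123515) = (509971/275040)/301383 = (509971/275040)*(1/301383) = 509971/82892380320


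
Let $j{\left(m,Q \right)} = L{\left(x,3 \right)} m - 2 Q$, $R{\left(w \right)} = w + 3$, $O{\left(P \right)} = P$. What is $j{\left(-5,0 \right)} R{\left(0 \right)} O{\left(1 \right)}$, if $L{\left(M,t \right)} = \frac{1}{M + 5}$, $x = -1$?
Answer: $- \frac{15}{4} \approx -3.75$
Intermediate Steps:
$L{\left(M,t \right)} = \frac{1}{5 + M}$
$R{\left(w \right)} = 3 + w$
$j{\left(m,Q \right)} = - 2 Q + \frac{m}{4}$ ($j{\left(m,Q \right)} = \frac{m}{5 - 1} - 2 Q = \frac{m}{4} - 2 Q = - 2 Q + \frac{m}{4}$)
$j{\left(-5,0 \right)} R{\left(0 \right)} O{\left(1 \right)} = \left(\left(-2\right) 0 + \frac{1}{4} \left(-5\right)\right) \left(3 + 0\right) 1 = \left(0 - \frac{5}{4}\right) 3 \cdot 1 = \left(- \frac{5}{4}\right) 3 \cdot 1 = \left(- \frac{15}{4}\right) 1 = - \frac{15}{4}$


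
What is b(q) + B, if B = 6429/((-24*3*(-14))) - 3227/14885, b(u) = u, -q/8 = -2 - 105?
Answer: 4311978443/5001360 ≈ 862.16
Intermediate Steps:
q = 856 (q = -8*(-2 - 105) = -8*(-107) = 856)
B = 30814283/5001360 (B = 6429/((-72*(-14))) - 3227*1/14885 = 6429/1008 - 3227/14885 = 6429*(1/1008) - 3227/14885 = 2143/336 - 3227/14885 = 30814283/5001360 ≈ 6.1612)
b(q) + B = 856 + 30814283/5001360 = 4311978443/5001360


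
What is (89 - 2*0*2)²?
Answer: 7921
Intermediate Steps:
(89 - 2*0*2)² = (89 + 0*2)² = (89 + 0)² = 89² = 7921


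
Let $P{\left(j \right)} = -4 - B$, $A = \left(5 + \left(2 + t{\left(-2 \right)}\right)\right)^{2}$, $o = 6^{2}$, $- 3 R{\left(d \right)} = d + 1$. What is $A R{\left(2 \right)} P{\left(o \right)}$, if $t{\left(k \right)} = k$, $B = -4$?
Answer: $0$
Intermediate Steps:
$R{\left(d \right)} = - \frac{1}{3} - \frac{d}{3}$ ($R{\left(d \right)} = - \frac{d + 1}{3} = - \frac{1 + d}{3} = - \frac{1}{3} - \frac{d}{3}$)
$o = 36$
$A = 25$ ($A = \left(5 + \left(2 - 2\right)\right)^{2} = \left(5 + 0\right)^{2} = 5^{2} = 25$)
$P{\left(j \right)} = 0$ ($P{\left(j \right)} = -4 - -4 = -4 + 4 = 0$)
$A R{\left(2 \right)} P{\left(o \right)} = 25 \left(- \frac{1}{3} - \frac{2}{3}\right) 0 = 25 \left(-1\right) 0 = \left(-25\right) 0 = 0$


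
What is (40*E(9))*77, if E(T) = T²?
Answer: 249480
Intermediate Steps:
(40*E(9))*77 = (40*9²)*77 = (40*81)*77 = 3240*77 = 249480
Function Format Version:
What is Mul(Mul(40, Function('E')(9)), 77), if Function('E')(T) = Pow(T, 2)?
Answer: 249480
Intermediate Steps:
Mul(Mul(40, Function('E')(9)), 77) = Mul(Mul(40, Pow(9, 2)), 77) = Mul(Mul(40, 81), 77) = Mul(3240, 77) = 249480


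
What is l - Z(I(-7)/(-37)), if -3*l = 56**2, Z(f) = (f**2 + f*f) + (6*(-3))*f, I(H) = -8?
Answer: -4277584/4107 ≈ -1041.5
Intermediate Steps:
Z(f) = -18*f + 2*f**2 (Z(f) = (f**2 + f**2) - 18*f = 2*f**2 - 18*f = -18*f + 2*f**2)
l = -3136/3 (l = -1/3*56**2 = -1/3*3136 = -3136/3 ≈ -1045.3)
l - Z(I(-7)/(-37)) = -3136/3 - 2*(-8/(-37))*(-9 - 8/(-37)) = -3136/3 - 2*(-8*(-1/37))*(-9 - 8*(-1/37)) = -3136/3 - 2*8*(-9 + 8/37)/37 = -3136/3 - 2*8*(-325)/(37*37) = -3136/3 - 1*(-5200/1369) = -3136/3 + 5200/1369 = -4277584/4107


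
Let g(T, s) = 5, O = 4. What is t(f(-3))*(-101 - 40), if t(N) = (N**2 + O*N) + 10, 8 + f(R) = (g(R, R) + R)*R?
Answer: -21150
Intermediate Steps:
f(R) = -8 + R*(5 + R) (f(R) = -8 + (5 + R)*R = -8 + R*(5 + R))
t(N) = 10 + N**2 + 4*N (t(N) = (N**2 + 4*N) + 10 = 10 + N**2 + 4*N)
t(f(-3))*(-101 - 40) = (10 + (-8 + (-3)**2 + 5*(-3))**2 + 4*(-8 + (-3)**2 + 5*(-3)))*(-101 - 40) = (10 + (-8 + 9 - 15)**2 + 4*(-8 + 9 - 15))*(-141) = (10 + (-14)**2 + 4*(-14))*(-141) = (10 + 196 - 56)*(-141) = 150*(-141) = -21150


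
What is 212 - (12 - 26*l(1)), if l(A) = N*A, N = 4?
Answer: 304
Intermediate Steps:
l(A) = 4*A
212 - (12 - 26*l(1)) = 212 - (12 - 104) = 212 - 1*(-92) = 212 + 92 = 304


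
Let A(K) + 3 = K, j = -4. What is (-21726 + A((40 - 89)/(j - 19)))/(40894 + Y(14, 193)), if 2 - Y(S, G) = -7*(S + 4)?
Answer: -249859/471753 ≈ -0.52964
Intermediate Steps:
A(K) = -3 + K
Y(S, G) = 30 + 7*S (Y(S, G) = 2 - (-7)*(S + 4) = 2 - (-7)*(4 + S) = 2 - (-28 - 7*S) = 2 + (28 + 7*S) = 30 + 7*S)
(-21726 + A((40 - 89)/(j - 19)))/(40894 + Y(14, 193)) = (-21726 + (-3 + (40 - 89)/(-4 - 19)))/(40894 + (30 + 7*14)) = (-21726 + (-3 - 49/(-23)))/(40894 + (30 + 98)) = (-21726 + (-3 - 49*(-1/23)))/(40894 + 128) = (-21726 + (-3 + 49/23))/41022 = (-21726 - 20/23)*(1/41022) = -499718/23*1/41022 = -249859/471753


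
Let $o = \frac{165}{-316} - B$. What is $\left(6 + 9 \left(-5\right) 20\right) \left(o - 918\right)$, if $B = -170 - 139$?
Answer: $\frac{86096223}{158} \approx 5.4491 \cdot 10^{5}$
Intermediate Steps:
$B = -309$ ($B = -170 - 139 = -309$)
$o = \frac{97479}{316}$ ($o = \frac{165}{-316} - -309 = 165 \left(- \frac{1}{316}\right) + 309 = - \frac{165}{316} + 309 = \frac{97479}{316} \approx 308.48$)
$\left(6 + 9 \left(-5\right) 20\right) \left(o - 918\right) = \left(6 + 9 \left(-5\right) 20\right) \left(\frac{97479}{316} - 918\right) = \left(6 - 900\right) \left(- \frac{192609}{316}\right) = \left(-894\right) \left(- \frac{192609}{316}\right) = \frac{86096223}{158}$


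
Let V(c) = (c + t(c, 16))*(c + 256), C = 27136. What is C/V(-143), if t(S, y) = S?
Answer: -13568/16159 ≈ -0.83966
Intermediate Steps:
V(c) = 2*c*(256 + c) (V(c) = (c + c)*(c + 256) = (2*c)*(256 + c) = 2*c*(256 + c))
C/V(-143) = 27136/((2*(-143)*(256 - 143))) = 27136/((2*(-143)*113)) = 27136/(-32318) = 27136*(-1/32318) = -13568/16159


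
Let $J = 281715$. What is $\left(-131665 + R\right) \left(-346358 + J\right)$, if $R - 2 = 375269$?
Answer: $-15747422658$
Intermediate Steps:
$R = 375271$ ($R = 2 + 375269 = 375271$)
$\left(-131665 + R\right) \left(-346358 + J\right) = \left(-131665 + 375271\right) \left(-346358 + 281715\right) = 243606 \left(-64643\right) = -15747422658$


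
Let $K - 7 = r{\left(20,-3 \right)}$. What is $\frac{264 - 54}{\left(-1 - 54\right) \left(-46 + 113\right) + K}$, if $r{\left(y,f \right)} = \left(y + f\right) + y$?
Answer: $- \frac{210}{3641} \approx -0.057676$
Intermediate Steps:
$r{\left(y,f \right)} = f + 2 y$ ($r{\left(y,f \right)} = \left(f + y\right) + y = f + 2 y$)
$K = 44$ ($K = 7 + \left(-3 + 2 \cdot 20\right) = 7 + \left(-3 + 40\right) = 7 + 37 = 44$)
$\frac{264 - 54}{\left(-1 - 54\right) \left(-46 + 113\right) + K} = \frac{264 - 54}{\left(-1 - 54\right) \left(-46 + 113\right) + 44} = \frac{210}{\left(-55\right) 67 + 44} = \frac{210}{-3685 + 44} = \frac{210}{-3641} = 210 \left(- \frac{1}{3641}\right) = - \frac{210}{3641}$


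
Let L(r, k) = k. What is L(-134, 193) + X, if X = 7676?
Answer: 7869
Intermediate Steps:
L(-134, 193) + X = 193 + 7676 = 7869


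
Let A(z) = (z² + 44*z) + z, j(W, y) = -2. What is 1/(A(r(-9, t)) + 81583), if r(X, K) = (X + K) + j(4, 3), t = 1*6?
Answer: 1/81383 ≈ 1.2288e-5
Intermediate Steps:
t = 6
r(X, K) = -2 + K + X (r(X, K) = (X + K) - 2 = (K + X) - 2 = -2 + K + X)
A(z) = z² + 45*z
1/(A(r(-9, t)) + 81583) = 1/((-2 + 6 - 9)*(45 + (-2 + 6 - 9)) + 81583) = 1/(-5*(45 - 5) + 81583) = 1/(-5*40 + 81583) = 1/(-200 + 81583) = 1/81383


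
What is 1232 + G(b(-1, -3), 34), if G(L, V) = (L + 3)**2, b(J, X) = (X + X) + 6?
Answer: 1241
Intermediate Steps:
b(J, X) = 6 + 2*X (b(J, X) = 2*X + 6 = 6 + 2*X)
G(L, V) = (3 + L)**2
1232 + G(b(-1, -3), 34) = 1232 + (3 + (6 + 2*(-3)))**2 = 1232 + (3 + (6 - 6))**2 = 1232 + (3 + 0)**2 = 1232 + 3**2 = 1232 + 9 = 1241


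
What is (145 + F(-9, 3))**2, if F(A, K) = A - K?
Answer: 17689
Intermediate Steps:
(145 + F(-9, 3))**2 = (145 + (-9 - 1*3))**2 = (145 + (-9 - 3))**2 = (145 - 12)**2 = 133**2 = 17689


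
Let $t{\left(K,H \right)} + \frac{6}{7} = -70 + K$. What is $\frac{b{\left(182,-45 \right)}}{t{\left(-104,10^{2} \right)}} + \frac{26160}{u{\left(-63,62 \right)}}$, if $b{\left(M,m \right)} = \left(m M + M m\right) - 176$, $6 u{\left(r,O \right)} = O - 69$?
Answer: $- \frac{47826949}{2142} \approx -22328.0$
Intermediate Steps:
$t{\left(K,H \right)} = - \frac{496}{7} + K$ ($t{\left(K,H \right)} = - \frac{6}{7} + \left(-70 + K\right) = - \frac{496}{7} + K$)
$u{\left(r,O \right)} = - \frac{23}{2} + \frac{O}{6}$ ($u{\left(r,O \right)} = \frac{O - 69}{6} = \frac{-69 + O}{6} = - \frac{23}{2} + \frac{O}{6}$)
$b{\left(M,m \right)} = -176 + 2 M m$ ($b{\left(M,m \right)} = \left(M m + M m\right) - 176 = 2 M m - 176 = -176 + 2 M m$)
$\frac{b{\left(182,-45 \right)}}{t{\left(-104,10^{2} \right)}} + \frac{26160}{u{\left(-63,62 \right)}} = \frac{-176 + 2 \cdot 182 \left(-45\right)}{- \frac{496}{7} - 104} + \frac{26160}{- \frac{23}{2} + \frac{1}{6} \cdot 62} = \frac{-176 - 16380}{- \frac{1224}{7}} + \frac{26160}{- \frac{23}{2} + \frac{31}{3}} = \left(-16556\right) \left(- \frac{7}{1224}\right) + \frac{26160}{- \frac{7}{6}} = \frac{28973}{306} + 26160 \left(- \frac{6}{7}\right) = \frac{28973}{306} - \frac{156960}{7} = - \frac{47826949}{2142}$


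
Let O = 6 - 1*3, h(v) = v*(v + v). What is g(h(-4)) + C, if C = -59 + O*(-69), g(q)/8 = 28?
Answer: -42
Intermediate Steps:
h(v) = 2*v² (h(v) = v*(2*v) = 2*v²)
O = 3 (O = 6 - 3 = 3)
g(q) = 224 (g(q) = 8*28 = 224)
C = -266 (C = -59 + 3*(-69) = -59 - 207 = -266)
g(h(-4)) + C = 224 - 266 = -42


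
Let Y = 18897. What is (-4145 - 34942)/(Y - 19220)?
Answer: 39087/323 ≈ 121.01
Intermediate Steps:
(-4145 - 34942)/(Y - 19220) = (-4145 - 34942)/(18897 - 19220) = -39087/(-323) = -39087*(-1/323) = 39087/323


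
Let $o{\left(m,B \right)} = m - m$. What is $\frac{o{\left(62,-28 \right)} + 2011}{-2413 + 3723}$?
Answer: $\frac{2011}{1310} \approx 1.5351$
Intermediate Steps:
$o{\left(m,B \right)} = 0$
$\frac{o{\left(62,-28 \right)} + 2011}{-2413 + 3723} = \frac{0 + 2011}{-2413 + 3723} = \frac{2011}{1310}$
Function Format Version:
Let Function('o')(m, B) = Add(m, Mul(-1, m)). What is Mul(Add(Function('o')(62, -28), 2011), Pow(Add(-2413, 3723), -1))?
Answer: Rational(2011, 1310) ≈ 1.5351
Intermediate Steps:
Function('o')(m, B) = 0
Mul(Add(Function('o')(62, -28), 2011), Pow(Add(-2413, 3723), -1)) = Mul(Add(0, 2011), Pow(Add(-2413, 3723), -1)) = Mul(2011, Pow(1310, -1)) = Mul(2011, Rational(1, 1310)) = Rational(2011, 1310)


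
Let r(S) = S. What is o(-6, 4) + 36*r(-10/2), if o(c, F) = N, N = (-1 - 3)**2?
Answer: -164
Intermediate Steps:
N = 16 (N = (-4)**2 = 16)
o(c, F) = 16
o(-6, 4) + 36*r(-10/2) = 16 + 36*(-10/2) = 16 + 36*(-10*1/2) = 16 + 36*(-5) = 16 - 180 = -164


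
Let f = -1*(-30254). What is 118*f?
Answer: 3569972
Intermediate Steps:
f = 30254
118*f = 118*30254 = 3569972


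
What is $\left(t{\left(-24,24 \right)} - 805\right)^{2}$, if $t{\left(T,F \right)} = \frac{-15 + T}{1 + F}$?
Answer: $\frac{406586896}{625} \approx 6.5054 \cdot 10^{5}$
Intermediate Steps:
$t{\left(T,F \right)} = \frac{-15 + T}{1 + F}$
$\left(t{\left(-24,24 \right)} - 805\right)^{2} = \left(\frac{-15 - 24}{1 + 24} - 805\right)^{2} = \left(\frac{1}{25} \left(-39\right) - 805\right)^{2} = \left(- \frac{39}{25} - 805\right)^{2} = \left(- \frac{20164}{25}\right)^{2} = \frac{406586896}{625}$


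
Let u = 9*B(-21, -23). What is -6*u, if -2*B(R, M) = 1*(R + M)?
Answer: -1188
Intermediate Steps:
B(R, M) = -M/2 - R/2 (B(R, M) = -(R + M)/2 = -(M + R)/2 = -M/2 - R/2)
u = 198 (u = 9*(-½*(-23) - ½*(-21)) = 9*(23/2 + 21/2) = 9*22 = 198)
-6*u = -6*198 = -1188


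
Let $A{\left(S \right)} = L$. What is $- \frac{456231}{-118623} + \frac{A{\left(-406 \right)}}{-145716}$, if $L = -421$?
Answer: $\frac{22176698893}{5761756356} \approx 3.8489$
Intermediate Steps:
$A{\left(S \right)} = -421$
$- \frac{456231}{-118623} + \frac{A{\left(-406 \right)}}{-145716} = - \frac{456231}{-118623} - \frac{421}{-145716} = \left(-456231\right) \left(- \frac{1}{118623}\right) - - \frac{421}{145716} = \frac{152077}{39541} + \frac{421}{145716} = \frac{22176698893}{5761756356}$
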